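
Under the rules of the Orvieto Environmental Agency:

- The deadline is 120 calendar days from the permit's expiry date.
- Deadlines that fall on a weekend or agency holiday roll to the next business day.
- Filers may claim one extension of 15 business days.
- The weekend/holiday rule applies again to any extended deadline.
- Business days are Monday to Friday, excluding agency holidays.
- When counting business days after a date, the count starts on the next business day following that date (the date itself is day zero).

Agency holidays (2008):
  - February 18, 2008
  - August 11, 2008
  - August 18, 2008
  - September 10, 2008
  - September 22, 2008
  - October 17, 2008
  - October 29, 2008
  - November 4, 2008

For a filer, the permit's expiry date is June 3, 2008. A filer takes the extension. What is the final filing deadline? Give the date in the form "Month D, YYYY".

Trigger date June 3, 2008 + 120 calendar days = October 1, 2008.
October 1, 2008 falls on a Wednesday, which is a business day, so no adjustment is needed.
The 15-business-day extension runs from October 1, 2008 to October 23, 2008.
October 23, 2008 (Thursday) is already a business day.
Deadline: October 23, 2008.

October 23, 2008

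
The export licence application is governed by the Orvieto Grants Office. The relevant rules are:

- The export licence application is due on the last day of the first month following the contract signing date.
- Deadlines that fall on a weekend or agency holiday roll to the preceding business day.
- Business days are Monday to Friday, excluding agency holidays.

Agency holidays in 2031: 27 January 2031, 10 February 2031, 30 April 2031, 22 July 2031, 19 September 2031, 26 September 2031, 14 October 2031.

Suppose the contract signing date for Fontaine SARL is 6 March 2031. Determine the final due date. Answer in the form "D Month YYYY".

29 April 2031

1 month after 6 March 2031 is April 2031; that month ends on 30 April 2031.
30 April 2031 falls on a listed holiday. Rolling to the preceding business day gives 29 April 2031, a Tuesday.
Deadline: 29 April 2031.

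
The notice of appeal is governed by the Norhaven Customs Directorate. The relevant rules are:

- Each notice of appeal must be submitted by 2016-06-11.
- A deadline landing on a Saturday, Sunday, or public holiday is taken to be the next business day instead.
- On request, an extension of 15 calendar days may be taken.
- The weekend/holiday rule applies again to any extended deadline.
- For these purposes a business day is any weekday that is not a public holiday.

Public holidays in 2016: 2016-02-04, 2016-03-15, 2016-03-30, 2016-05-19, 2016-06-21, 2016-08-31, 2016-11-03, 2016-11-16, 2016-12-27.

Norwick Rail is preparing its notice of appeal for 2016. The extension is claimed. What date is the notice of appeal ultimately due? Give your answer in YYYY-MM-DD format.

Start from the fixed due date, 2016-06-11.
Because 2016-06-11 is a Saturday, the deadline becomes 2016-06-13 (Monday).
Add the 15 calendar-day extension to 2016-06-13: 2016-06-28.
2016-06-28 falls on a Tuesday, which is a business day, so no adjustment is needed.
So the filing is due 2016-06-28.

2016-06-28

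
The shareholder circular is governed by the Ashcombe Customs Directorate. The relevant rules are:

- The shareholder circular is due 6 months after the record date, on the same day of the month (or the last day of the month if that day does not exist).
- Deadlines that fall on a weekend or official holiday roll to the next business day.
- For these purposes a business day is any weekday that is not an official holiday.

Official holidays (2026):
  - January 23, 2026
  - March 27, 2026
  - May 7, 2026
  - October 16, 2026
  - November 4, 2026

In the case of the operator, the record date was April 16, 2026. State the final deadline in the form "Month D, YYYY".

6 months from April 16, 2026 is October 16, 2026.
October 16, 2026 is a listed holiday, so it moves to the next business day, October 19, 2026 (Monday).
The final due date is October 19, 2026.

October 19, 2026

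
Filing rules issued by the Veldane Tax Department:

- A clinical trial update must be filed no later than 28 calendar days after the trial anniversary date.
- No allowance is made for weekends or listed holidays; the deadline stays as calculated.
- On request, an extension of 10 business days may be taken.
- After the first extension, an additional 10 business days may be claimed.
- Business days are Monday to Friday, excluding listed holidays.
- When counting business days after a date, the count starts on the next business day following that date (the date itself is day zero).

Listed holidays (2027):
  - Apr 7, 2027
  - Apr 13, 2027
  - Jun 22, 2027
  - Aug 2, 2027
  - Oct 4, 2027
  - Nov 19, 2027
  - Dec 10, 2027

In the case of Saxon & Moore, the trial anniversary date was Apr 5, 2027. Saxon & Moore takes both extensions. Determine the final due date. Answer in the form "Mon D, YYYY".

Trigger date Apr 5, 2027 + 28 calendar days = May 3, 2027.
No adjustment is made for weekends or holidays, so May 3, 2027 stands.
Counting 10 further business days from May 3, 2027 reaches May 17, 2027.
No adjustment is made for weekends or holidays, so May 17, 2027 stands.
The 10-business-day extension runs from May 17, 2027 to May 31, 2027.
No adjustment is made for weekends or holidays, so May 31, 2027 stands.
Deadline: May 31, 2027.

May 31, 2027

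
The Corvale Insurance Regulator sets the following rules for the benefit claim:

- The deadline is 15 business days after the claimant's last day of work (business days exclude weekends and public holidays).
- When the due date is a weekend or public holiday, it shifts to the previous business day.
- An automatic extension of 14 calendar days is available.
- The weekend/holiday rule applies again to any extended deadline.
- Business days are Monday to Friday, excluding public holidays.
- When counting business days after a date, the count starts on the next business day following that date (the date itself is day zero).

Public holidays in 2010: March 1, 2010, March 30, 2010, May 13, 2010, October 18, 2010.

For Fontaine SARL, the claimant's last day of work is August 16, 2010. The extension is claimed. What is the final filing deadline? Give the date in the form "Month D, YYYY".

Starting the day after August 16, 2010 and counting 15 business days lands on September 6, 2010.
September 6, 2010 is a Monday and not a listed holiday, so it stands.
Applying the 14-calendar-day extension: September 6, 2010 + 14 days = September 20, 2010.
September 20, 2010 (Monday) is already a business day.
Final deadline: September 20, 2010.

September 20, 2010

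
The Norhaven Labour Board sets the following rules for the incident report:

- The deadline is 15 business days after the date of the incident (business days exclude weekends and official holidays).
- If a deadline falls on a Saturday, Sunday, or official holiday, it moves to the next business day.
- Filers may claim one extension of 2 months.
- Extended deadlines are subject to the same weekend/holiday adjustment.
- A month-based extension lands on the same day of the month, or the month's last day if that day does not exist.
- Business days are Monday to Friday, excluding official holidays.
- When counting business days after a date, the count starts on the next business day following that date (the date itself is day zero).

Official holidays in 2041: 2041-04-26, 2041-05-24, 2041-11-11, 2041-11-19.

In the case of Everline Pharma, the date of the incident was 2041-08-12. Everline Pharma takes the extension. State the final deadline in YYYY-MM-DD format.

15 business days after 2041-08-12, excluding weekends and holidays, is 2041-09-02.
2041-09-02 is a Monday and not a listed holiday, so it stands.
Add 2 months to 2041-09-02: 2041-11-02.
2041-11-02 falls on a Saturday. Rolling to the next business day gives 2041-11-04, a Monday.
Deadline: 2041-11-04.

2041-11-04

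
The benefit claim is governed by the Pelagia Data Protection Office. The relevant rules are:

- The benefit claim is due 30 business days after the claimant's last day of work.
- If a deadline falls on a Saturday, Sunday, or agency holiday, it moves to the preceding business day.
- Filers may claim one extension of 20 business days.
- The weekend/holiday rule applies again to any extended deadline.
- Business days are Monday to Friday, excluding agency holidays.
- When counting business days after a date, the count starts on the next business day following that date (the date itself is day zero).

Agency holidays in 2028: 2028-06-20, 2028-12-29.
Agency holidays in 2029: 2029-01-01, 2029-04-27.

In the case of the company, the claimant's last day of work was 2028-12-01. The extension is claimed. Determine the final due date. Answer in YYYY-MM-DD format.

2029-02-13

Counting 30 business days after 2028-12-01 (skipping weekends and listed holidays) reaches 2029-01-16.
2029-01-16 (Tuesday) is already a business day.
Applying the 20-business-day extension: 20 business days after 2029-01-16 is 2029-02-13.
2029-02-13 (Tuesday) is already a business day.
Deadline: 2029-02-13.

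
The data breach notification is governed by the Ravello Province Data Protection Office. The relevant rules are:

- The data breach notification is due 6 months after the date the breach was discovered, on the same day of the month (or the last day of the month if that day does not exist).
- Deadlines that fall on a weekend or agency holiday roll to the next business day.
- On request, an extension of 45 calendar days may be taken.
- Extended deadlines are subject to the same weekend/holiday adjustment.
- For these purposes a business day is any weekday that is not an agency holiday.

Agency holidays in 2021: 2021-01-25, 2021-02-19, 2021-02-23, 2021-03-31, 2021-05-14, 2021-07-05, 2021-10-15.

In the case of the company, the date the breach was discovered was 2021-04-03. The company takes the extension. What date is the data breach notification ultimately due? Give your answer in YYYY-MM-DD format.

6 months from 2021-04-03 is 2021-10-03.
2021-10-03 falls on a Sunday. Rolling to the next business day gives 2021-10-04, a Monday.
The 45-calendar-day extension moves the deadline from 2021-10-04 to 2021-11-18.
2021-11-18 falls on a Thursday, which is a business day, so no adjustment is needed.
The final due date is 2021-11-18.

2021-11-18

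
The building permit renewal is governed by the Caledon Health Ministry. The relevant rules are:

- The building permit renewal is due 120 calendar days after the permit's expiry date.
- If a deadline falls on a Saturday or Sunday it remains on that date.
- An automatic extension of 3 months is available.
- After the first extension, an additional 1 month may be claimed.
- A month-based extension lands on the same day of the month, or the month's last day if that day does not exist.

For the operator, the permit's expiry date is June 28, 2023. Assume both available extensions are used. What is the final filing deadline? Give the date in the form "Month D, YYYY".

February 26, 2024

Trigger date June 28, 2023 + 120 calendar days = October 26, 2023.
No adjustment is made for weekends or holidays, so October 26, 2023 stands.
Applying the 3 months extension: 3 months after October 26, 2023 is January 26, 2024.
January 26, 2024 falls on a Friday. The rules make no weekend/holiday allowance, so it remains January 26, 2024.
Applying the 1 month extension: 1 month after January 26, 2024 is February 26, 2024.
No adjustment is made for weekends or holidays, so February 26, 2024 stands.
Deadline: February 26, 2024.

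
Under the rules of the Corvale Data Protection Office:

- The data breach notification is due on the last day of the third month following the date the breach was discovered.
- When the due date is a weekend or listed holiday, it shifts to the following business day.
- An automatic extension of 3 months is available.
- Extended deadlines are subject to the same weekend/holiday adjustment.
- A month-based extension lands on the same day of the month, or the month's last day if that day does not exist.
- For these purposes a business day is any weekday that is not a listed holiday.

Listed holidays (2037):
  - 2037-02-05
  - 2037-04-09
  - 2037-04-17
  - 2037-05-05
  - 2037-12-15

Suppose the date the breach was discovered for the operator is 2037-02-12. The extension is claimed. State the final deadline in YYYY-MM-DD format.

The third month after 2037-02-12 is May 2037, whose last day is 2037-05-31.
2037-05-31 is a Sunday; the next business day is 2037-06-01 (Monday).
Applying the 3 months extension: 3 months after 2037-06-01 is 2037-09-01.
2037-09-01 falls on a Tuesday, which is a business day, so no adjustment is needed.
Deadline: 2037-09-01.

2037-09-01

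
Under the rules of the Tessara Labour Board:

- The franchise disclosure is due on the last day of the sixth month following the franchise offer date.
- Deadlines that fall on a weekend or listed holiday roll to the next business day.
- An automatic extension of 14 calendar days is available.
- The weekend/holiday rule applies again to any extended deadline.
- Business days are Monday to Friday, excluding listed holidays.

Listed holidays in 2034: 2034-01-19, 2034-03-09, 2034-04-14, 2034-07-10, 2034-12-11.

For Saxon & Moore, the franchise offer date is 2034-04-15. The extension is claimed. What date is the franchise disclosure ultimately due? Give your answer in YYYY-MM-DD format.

2034-11-14

6 months after 2034-04-15 is October 2034; that month ends on 2034-10-31.
2034-10-31 falls on a Tuesday, which is a business day, so no adjustment is needed.
The 14-calendar-day extension moves the deadline from 2034-10-31 to 2034-11-14.
Since 2034-11-14 is a Tuesday and not a holiday, the date is unchanged.
The final due date is 2034-11-14.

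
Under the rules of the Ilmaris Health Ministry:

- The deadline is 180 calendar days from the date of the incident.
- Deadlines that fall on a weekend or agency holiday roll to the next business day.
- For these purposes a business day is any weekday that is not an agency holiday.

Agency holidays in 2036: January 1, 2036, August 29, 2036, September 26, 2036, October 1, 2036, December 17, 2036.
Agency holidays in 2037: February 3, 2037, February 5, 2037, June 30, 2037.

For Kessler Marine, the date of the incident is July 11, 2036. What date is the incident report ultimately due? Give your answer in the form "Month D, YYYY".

180 calendar days after July 11, 2036 is January 7, 2037.
January 7, 2037 falls on a Wednesday, which is a business day, so no adjustment is needed.
Deadline: January 7, 2037.

January 7, 2037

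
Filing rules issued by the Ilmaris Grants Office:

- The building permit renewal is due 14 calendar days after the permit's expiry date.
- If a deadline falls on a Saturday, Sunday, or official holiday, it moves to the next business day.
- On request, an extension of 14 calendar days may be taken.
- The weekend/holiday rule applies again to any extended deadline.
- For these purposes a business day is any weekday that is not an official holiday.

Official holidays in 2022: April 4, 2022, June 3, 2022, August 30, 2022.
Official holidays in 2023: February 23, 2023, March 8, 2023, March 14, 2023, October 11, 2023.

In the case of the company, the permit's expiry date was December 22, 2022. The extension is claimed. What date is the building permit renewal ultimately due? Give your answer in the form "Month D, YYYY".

January 19, 2023

Adding 14 calendar days to December 22, 2022 gives January 5, 2023.
January 5, 2023 is a Thursday and not a listed holiday, so it stands.
Applying the 14-calendar-day extension: January 5, 2023 + 14 days = January 19, 2023.
January 19, 2023 (Thursday) is already a business day.
Final deadline: January 19, 2023.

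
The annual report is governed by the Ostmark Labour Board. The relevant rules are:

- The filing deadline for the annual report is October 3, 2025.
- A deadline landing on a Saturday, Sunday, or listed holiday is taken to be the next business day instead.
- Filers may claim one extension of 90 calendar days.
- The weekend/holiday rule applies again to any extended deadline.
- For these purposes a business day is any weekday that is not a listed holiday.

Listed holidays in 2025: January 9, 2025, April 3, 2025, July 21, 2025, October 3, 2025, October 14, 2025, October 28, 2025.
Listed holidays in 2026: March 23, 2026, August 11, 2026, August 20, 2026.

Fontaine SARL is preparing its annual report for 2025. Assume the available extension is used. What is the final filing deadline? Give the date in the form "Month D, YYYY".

The stated deadline is October 3, 2025.
Because October 3, 2025 is a listed holiday, the deadline becomes October 6, 2025 (Monday).
Applying the 90-calendar-day extension: October 6, 2025 + 90 days = January 4, 2026.
January 4, 2026 falls on a Sunday. Rolling to the next business day gives January 5, 2026, a Monday.
So the filing is due January 5, 2026.

January 5, 2026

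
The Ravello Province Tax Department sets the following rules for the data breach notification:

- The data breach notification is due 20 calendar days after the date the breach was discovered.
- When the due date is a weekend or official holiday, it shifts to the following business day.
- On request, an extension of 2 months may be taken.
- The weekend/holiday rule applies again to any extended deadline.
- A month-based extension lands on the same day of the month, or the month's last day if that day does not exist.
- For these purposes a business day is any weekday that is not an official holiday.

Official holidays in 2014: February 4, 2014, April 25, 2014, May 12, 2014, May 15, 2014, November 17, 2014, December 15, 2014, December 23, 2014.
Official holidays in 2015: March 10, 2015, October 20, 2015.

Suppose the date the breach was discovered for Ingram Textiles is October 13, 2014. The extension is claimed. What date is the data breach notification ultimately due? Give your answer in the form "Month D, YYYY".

January 5, 2015

20 calendar days after October 13, 2014 is November 2, 2014.
November 2, 2014 is a Sunday; the next business day is November 3, 2014 (Monday).
Applying the 2 months extension: 2 months after November 3, 2014 is January 3, 2015.
Because January 3, 2015 is a Saturday, the deadline becomes January 5, 2015 (Monday).
Final deadline: January 5, 2015.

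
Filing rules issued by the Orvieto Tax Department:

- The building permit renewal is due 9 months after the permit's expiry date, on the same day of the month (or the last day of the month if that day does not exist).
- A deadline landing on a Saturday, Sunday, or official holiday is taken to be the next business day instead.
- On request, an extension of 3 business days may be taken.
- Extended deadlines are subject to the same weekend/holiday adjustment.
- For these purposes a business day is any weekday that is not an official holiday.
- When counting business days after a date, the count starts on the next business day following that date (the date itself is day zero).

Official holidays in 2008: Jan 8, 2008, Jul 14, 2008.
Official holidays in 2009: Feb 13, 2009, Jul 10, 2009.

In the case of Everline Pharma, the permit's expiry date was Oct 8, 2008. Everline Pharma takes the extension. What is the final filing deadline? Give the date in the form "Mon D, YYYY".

9 months from Oct 8, 2008 is Jul 8, 2009.
Jul 8, 2009 is a Wednesday and not a listed holiday, so it stands.
Counting 3 further business days from Jul 8, 2009 reaches Jul 14, 2009.
Jul 14, 2009 (Tuesday) is already a business day.
Deadline: Jul 14, 2009.

Jul 14, 2009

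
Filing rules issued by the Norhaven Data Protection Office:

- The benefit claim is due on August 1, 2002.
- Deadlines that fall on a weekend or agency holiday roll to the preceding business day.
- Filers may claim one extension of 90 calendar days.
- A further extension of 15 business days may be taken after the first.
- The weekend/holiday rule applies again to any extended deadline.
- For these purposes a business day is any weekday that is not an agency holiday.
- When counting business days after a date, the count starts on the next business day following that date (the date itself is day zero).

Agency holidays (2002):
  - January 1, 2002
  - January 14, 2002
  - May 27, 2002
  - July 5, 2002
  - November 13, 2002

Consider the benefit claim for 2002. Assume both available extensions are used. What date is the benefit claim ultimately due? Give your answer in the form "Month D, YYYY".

November 21, 2002

Start from the fixed due date, August 1, 2002.
August 1, 2002 (Thursday) is already a business day.
With the 90-day extension, August 1, 2002 becomes October 30, 2002.
Since October 30, 2002 is a Wednesday and not a holiday, the date is unchanged.
Applying the 15-business-day extension: 15 business days after October 30, 2002 is November 21, 2002.
November 21, 2002 (Thursday) is already a business day.
Final deadline: November 21, 2002.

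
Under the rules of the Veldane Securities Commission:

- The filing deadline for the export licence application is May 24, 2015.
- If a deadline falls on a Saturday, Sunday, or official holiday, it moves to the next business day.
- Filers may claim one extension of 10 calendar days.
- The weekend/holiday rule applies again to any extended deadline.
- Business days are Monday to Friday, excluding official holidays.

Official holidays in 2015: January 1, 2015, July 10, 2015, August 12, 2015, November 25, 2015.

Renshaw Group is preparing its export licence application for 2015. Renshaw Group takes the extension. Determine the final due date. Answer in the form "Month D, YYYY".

Start from the fixed due date, May 24, 2015.
May 24, 2015 falls on a Sunday. Rolling to the next business day gives May 25, 2015, a Monday.
Applying the 10-calendar-day extension: May 25, 2015 + 10 days = June 4, 2015.
June 4, 2015 is a Thursday and not a listed holiday, so it stands.
Final deadline: June 4, 2015.

June 4, 2015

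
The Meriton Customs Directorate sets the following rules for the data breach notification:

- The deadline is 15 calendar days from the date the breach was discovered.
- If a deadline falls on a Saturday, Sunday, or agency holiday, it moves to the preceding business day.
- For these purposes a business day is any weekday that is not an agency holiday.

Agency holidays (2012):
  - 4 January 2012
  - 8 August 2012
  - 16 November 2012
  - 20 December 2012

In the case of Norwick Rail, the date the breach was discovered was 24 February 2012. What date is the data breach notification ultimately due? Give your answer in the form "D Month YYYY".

9 March 2012

Adding 15 calendar days to 24 February 2012 gives 10 March 2012.
10 March 2012 is a Saturday, so it moves to the preceding business day, 9 March 2012 (Friday).
The final due date is 9 March 2012.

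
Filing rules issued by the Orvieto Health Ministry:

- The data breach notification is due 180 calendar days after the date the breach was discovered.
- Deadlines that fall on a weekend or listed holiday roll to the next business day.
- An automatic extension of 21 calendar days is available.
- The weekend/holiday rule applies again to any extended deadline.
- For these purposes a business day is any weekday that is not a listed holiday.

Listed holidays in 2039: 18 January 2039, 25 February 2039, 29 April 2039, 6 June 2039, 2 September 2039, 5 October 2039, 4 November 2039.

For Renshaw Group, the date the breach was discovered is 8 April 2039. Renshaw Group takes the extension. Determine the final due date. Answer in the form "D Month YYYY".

27 October 2039

Adding 180 calendar days to 8 April 2039 gives 5 October 2039.
Because 5 October 2039 is a listed holiday, the deadline becomes 6 October 2039 (Thursday).
Add the 21 calendar-day extension to 6 October 2039: 27 October 2039.
27 October 2039 (Thursday) is already a business day.
Deadline: 27 October 2039.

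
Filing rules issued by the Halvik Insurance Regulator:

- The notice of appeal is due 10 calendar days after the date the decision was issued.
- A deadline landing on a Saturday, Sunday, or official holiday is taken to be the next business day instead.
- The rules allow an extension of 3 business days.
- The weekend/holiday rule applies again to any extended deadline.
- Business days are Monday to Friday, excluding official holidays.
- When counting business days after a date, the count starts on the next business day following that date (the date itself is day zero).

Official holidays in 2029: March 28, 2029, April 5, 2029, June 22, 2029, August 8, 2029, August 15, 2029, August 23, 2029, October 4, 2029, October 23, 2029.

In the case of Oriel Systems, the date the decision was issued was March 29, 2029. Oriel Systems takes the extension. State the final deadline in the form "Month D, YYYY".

April 12, 2029

Trigger date March 29, 2029 + 10 calendar days = April 8, 2029.
Because April 8, 2029 is a Sunday, the deadline becomes April 9, 2029 (Monday).
The 3-business-day extension runs from April 9, 2029 to April 12, 2029.
April 12, 2029 is a Thursday and not a listed holiday, so it stands.
The final due date is April 12, 2029.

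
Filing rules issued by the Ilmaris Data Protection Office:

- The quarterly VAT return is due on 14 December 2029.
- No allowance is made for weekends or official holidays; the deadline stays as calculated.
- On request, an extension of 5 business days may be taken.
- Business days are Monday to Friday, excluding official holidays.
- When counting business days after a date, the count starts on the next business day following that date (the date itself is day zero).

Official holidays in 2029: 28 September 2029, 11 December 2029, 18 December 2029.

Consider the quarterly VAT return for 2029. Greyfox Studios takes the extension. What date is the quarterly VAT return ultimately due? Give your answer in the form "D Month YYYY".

Start from the fixed due date, 14 December 2029.
No adjustment is made for weekends or holidays, so 14 December 2029 stands.
The 5-business-day extension runs from 14 December 2029 to 24 December 2029.
No adjustment is made for weekends or holidays, so 24 December 2029 stands.
So the filing is due 24 December 2029.

24 December 2029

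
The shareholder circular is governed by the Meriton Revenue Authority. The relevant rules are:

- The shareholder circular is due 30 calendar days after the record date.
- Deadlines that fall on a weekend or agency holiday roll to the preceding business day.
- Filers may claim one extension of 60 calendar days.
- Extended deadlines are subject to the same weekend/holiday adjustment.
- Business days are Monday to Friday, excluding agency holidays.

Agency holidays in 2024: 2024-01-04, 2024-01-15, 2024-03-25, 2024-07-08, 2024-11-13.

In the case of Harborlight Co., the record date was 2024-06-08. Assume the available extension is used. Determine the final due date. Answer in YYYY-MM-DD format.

2024-09-03

Adding 30 calendar days to 2024-06-08 gives 2024-07-08.
2024-07-08 is a listed holiday; the preceding business day is 2024-07-05 (Friday).
With the 60-day extension, 2024-07-05 becomes 2024-09-03.
2024-09-03 is a Tuesday and not a listed holiday, so it stands.
Final deadline: 2024-09-03.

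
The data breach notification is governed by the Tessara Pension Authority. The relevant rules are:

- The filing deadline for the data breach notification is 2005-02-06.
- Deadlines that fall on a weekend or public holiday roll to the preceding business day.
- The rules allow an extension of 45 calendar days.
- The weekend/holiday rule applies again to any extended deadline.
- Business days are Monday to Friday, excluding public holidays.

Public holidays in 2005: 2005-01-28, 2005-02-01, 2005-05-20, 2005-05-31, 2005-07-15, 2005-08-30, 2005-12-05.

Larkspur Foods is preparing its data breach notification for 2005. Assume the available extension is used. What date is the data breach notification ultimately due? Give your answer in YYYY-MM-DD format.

2005-03-21

The statutory due date is 2005-02-06.
Because 2005-02-06 is a Sunday, the deadline becomes 2005-02-04 (Friday).
The 45-calendar-day extension moves the deadline from 2005-02-04 to 2005-03-21.
2005-03-21 (Monday) is already a business day.
So the filing is due 2005-03-21.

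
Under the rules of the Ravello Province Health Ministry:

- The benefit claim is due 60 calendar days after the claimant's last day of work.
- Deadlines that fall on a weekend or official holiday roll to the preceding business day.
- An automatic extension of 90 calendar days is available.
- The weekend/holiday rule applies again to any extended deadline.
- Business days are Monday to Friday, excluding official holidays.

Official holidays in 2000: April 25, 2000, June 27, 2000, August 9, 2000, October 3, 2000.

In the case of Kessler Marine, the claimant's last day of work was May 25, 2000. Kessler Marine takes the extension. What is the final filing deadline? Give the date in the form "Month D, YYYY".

Trigger date May 25, 2000 + 60 calendar days = July 24, 2000.
July 24, 2000 falls on a Monday, which is a business day, so no adjustment is needed.
With the 90-day extension, July 24, 2000 becomes October 22, 2000.
Because October 22, 2000 is a Sunday, the deadline becomes October 20, 2000 (Friday).
The final due date is October 20, 2000.

October 20, 2000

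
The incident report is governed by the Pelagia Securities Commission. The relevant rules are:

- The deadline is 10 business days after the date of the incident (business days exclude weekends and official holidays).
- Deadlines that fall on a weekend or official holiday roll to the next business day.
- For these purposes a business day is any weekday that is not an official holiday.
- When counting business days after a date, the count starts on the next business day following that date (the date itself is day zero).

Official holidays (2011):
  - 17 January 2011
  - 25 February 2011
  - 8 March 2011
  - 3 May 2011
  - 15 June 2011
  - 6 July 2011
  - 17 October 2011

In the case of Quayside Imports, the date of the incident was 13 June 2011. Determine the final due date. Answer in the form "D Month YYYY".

28 June 2011

10 business days after 13 June 2011, excluding weekends and holidays, is 28 June 2011.
28 June 2011 (Tuesday) is already a business day.
The final due date is 28 June 2011.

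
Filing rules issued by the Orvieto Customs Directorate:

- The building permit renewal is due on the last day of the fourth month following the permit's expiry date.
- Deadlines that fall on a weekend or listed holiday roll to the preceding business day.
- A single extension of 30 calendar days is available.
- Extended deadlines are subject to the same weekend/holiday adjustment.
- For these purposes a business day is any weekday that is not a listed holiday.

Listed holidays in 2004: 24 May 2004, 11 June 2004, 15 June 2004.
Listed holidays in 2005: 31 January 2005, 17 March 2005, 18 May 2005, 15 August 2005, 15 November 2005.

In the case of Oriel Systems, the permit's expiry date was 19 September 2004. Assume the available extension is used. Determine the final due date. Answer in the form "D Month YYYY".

25 February 2005

The fourth month after 19 September 2004 is January 2005, whose last day is 31 January 2005.
Because 31 January 2005 is a listed holiday, the deadline becomes 28 January 2005 (Friday).
With the 30-day extension, 28 January 2005 becomes 27 February 2005.
Because 27 February 2005 is a Sunday, the deadline becomes 25 February 2005 (Friday).
So the filing is due 25 February 2005.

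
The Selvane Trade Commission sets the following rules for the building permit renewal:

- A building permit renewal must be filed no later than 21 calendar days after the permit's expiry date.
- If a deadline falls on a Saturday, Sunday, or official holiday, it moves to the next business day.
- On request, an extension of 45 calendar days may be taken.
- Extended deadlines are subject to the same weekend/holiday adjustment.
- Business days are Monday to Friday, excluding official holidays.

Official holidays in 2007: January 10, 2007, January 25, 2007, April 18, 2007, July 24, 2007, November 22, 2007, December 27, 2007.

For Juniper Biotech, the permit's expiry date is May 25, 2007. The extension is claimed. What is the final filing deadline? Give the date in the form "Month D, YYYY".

July 30, 2007

21 calendar days after May 25, 2007 is June 15, 2007.
Since June 15, 2007 is a Friday and not a holiday, the date is unchanged.
Applying the 45-calendar-day extension: June 15, 2007 + 45 days = July 30, 2007.
July 30, 2007 (Monday) is already a business day.
Deadline: July 30, 2007.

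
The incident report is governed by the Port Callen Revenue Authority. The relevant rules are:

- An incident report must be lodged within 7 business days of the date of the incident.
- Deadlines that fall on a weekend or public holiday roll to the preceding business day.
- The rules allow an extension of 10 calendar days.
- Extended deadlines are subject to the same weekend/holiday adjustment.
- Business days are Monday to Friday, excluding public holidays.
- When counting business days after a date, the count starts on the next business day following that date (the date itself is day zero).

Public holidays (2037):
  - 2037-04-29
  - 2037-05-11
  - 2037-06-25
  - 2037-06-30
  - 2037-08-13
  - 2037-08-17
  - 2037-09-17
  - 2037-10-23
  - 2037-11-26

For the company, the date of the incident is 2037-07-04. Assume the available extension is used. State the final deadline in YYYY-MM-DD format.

2037-07-24

Counting 7 business days after 2037-07-04 (skipping weekends and listed holidays) reaches 2037-07-14.
Since 2037-07-14 is a Tuesday and not a holiday, the date is unchanged.
With the 10-day extension, 2037-07-14 becomes 2037-07-24.
2037-07-24 falls on a Friday, which is a business day, so no adjustment is needed.
Deadline: 2037-07-24.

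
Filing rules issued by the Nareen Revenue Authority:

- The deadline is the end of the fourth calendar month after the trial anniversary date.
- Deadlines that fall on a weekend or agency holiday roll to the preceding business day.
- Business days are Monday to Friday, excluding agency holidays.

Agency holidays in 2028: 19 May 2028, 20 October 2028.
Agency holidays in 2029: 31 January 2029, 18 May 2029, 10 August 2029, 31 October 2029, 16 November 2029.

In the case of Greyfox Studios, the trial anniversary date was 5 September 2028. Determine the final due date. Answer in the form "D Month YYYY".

30 January 2029

The fourth month after 5 September 2028 is January 2029, whose last day is 31 January 2029.
31 January 2029 is a listed holiday, so it moves to the preceding business day, 30 January 2029 (Tuesday).
Deadline: 30 January 2029.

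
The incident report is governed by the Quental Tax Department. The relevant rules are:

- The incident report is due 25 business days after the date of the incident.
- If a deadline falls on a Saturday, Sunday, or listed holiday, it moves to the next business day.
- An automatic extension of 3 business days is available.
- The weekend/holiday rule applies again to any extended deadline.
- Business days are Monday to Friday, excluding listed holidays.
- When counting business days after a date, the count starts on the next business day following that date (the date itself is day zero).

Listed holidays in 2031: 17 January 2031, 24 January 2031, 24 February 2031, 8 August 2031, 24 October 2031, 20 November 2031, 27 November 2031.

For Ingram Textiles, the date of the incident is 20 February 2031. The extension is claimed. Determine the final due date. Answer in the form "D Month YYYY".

2 April 2031

25 business days after 20 February 2031, excluding weekends and holidays, is 28 March 2031.
Since 28 March 2031 is a Friday and not a holiday, the date is unchanged.
The 3-business-day extension runs from 28 March 2031 to 2 April 2031.
2 April 2031 (Wednesday) is already a business day.
Final deadline: 2 April 2031.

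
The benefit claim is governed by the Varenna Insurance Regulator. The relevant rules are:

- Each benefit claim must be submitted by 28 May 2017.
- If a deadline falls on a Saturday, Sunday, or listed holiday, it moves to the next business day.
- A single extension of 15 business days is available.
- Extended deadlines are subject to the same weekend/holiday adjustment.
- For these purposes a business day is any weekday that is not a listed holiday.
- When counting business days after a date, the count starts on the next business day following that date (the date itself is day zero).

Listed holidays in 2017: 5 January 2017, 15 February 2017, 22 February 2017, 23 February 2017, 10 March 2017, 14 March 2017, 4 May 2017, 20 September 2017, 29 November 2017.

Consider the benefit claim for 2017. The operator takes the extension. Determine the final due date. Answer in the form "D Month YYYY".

19 June 2017

The stated deadline is 28 May 2017.
28 May 2017 is a Sunday, so it moves to the next business day, 29 May 2017 (Monday).
The 15-business-day extension runs from 29 May 2017 to 19 June 2017.
19 June 2017 falls on a Monday, which is a business day, so no adjustment is needed.
Final deadline: 19 June 2017.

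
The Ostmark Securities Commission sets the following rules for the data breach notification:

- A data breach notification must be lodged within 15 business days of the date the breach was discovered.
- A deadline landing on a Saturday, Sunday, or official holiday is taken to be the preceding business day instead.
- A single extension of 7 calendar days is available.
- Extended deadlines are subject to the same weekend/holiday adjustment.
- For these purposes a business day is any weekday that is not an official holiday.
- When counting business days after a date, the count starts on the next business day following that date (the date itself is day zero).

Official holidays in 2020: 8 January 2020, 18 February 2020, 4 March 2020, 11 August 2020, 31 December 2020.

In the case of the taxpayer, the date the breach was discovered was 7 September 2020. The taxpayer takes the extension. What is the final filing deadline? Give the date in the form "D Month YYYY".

Counting 15 business days after 7 September 2020 (skipping weekends and listed holidays) reaches 28 September 2020.
Since 28 September 2020 is a Monday and not a holiday, the date is unchanged.
The 7-calendar-day extension moves the deadline from 28 September 2020 to 5 October 2020.
5 October 2020 (Monday) is already a business day.
The final due date is 5 October 2020.

5 October 2020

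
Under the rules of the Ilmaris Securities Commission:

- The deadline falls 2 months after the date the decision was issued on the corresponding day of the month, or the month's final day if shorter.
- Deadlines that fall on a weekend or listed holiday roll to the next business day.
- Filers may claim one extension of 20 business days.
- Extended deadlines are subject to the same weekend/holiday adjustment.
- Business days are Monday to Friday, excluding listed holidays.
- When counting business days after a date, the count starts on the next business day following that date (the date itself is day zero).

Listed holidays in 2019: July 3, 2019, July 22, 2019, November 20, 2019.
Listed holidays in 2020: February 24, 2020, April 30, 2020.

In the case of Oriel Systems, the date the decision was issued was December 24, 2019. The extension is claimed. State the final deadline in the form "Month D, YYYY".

March 24, 2020

Moving 2 months forward from December 24, 2019 on the corresponding day gives February 24, 2020.
Because February 24, 2020 is a listed holiday, the deadline becomes February 25, 2020 (Tuesday).
The 20-business-day extension runs from February 25, 2020 to March 24, 2020.
Since March 24, 2020 is a Tuesday and not a holiday, the date is unchanged.
So the filing is due March 24, 2020.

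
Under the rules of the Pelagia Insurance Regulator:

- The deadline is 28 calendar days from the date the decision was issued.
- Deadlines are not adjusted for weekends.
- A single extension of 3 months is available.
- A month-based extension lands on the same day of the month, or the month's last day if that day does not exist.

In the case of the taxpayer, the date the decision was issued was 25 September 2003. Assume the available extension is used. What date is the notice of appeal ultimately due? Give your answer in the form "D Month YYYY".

23 January 2004

Trigger date 25 September 2003 + 28 calendar days = 23 October 2003.
No adjustment is made for weekends or holidays, so 23 October 2003 stands.
The 3 months extension carries 23 October 2003 to 23 January 2004.
No adjustment is made for weekends or holidays, so 23 January 2004 stands.
Final deadline: 23 January 2004.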